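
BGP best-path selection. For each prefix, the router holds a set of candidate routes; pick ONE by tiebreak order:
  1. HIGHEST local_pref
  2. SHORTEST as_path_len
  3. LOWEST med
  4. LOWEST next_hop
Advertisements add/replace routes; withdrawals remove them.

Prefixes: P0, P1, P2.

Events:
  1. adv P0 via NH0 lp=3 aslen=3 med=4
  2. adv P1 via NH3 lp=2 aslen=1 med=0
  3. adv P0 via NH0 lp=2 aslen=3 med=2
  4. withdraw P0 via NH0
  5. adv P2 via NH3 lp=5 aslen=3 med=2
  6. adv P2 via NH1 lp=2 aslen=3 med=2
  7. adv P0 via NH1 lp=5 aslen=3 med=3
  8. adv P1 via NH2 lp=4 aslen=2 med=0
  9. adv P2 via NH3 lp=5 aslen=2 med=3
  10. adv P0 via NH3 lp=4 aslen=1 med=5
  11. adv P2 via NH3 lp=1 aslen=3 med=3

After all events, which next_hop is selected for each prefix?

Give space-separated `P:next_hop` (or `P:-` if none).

Answer: P0:NH1 P1:NH2 P2:NH1

Derivation:
Op 1: best P0=NH0 P1=- P2=-
Op 2: best P0=NH0 P1=NH3 P2=-
Op 3: best P0=NH0 P1=NH3 P2=-
Op 4: best P0=- P1=NH3 P2=-
Op 5: best P0=- P1=NH3 P2=NH3
Op 6: best P0=- P1=NH3 P2=NH3
Op 7: best P0=NH1 P1=NH3 P2=NH3
Op 8: best P0=NH1 P1=NH2 P2=NH3
Op 9: best P0=NH1 P1=NH2 P2=NH3
Op 10: best P0=NH1 P1=NH2 P2=NH3
Op 11: best P0=NH1 P1=NH2 P2=NH1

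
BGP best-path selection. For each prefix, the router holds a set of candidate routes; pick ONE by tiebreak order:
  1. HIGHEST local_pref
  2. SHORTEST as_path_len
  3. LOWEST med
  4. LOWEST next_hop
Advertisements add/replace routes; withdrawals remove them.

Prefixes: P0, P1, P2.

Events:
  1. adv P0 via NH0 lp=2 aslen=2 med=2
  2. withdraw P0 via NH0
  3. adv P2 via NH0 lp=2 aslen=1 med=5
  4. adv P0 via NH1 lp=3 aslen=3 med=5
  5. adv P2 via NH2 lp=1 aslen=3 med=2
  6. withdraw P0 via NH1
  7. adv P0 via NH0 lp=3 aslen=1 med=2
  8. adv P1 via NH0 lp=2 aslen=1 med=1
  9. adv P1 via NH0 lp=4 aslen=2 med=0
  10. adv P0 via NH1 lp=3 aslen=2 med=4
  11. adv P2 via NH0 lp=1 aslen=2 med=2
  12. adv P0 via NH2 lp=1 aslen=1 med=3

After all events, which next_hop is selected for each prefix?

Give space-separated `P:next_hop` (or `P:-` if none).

Op 1: best P0=NH0 P1=- P2=-
Op 2: best P0=- P1=- P2=-
Op 3: best P0=- P1=- P2=NH0
Op 4: best P0=NH1 P1=- P2=NH0
Op 5: best P0=NH1 P1=- P2=NH0
Op 6: best P0=- P1=- P2=NH0
Op 7: best P0=NH0 P1=- P2=NH0
Op 8: best P0=NH0 P1=NH0 P2=NH0
Op 9: best P0=NH0 P1=NH0 P2=NH0
Op 10: best P0=NH0 P1=NH0 P2=NH0
Op 11: best P0=NH0 P1=NH0 P2=NH0
Op 12: best P0=NH0 P1=NH0 P2=NH0

Answer: P0:NH0 P1:NH0 P2:NH0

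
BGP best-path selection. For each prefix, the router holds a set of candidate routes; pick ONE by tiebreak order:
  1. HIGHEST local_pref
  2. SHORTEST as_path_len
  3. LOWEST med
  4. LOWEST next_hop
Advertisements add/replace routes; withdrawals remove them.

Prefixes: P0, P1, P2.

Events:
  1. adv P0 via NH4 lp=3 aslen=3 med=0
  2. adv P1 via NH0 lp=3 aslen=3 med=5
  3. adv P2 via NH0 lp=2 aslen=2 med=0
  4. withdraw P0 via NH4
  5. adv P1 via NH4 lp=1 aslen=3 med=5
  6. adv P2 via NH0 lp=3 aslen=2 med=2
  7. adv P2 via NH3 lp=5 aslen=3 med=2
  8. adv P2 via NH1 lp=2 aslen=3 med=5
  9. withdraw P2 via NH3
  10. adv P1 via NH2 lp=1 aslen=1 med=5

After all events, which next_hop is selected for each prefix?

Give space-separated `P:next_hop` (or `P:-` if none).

Op 1: best P0=NH4 P1=- P2=-
Op 2: best P0=NH4 P1=NH0 P2=-
Op 3: best P0=NH4 P1=NH0 P2=NH0
Op 4: best P0=- P1=NH0 P2=NH0
Op 5: best P0=- P1=NH0 P2=NH0
Op 6: best P0=- P1=NH0 P2=NH0
Op 7: best P0=- P1=NH0 P2=NH3
Op 8: best P0=- P1=NH0 P2=NH3
Op 9: best P0=- P1=NH0 P2=NH0
Op 10: best P0=- P1=NH0 P2=NH0

Answer: P0:- P1:NH0 P2:NH0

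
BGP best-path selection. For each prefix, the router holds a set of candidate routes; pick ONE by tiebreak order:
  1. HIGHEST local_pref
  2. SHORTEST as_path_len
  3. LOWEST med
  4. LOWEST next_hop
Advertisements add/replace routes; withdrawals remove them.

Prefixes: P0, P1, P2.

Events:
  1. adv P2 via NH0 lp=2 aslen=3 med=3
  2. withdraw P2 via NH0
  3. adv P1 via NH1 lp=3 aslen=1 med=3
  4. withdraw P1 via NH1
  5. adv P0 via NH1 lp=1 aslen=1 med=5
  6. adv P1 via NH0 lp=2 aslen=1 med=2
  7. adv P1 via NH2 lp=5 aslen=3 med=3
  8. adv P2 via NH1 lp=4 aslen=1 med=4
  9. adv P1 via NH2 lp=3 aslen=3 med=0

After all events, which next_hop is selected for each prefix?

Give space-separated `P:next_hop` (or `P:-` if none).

Answer: P0:NH1 P1:NH2 P2:NH1

Derivation:
Op 1: best P0=- P1=- P2=NH0
Op 2: best P0=- P1=- P2=-
Op 3: best P0=- P1=NH1 P2=-
Op 4: best P0=- P1=- P2=-
Op 5: best P0=NH1 P1=- P2=-
Op 6: best P0=NH1 P1=NH0 P2=-
Op 7: best P0=NH1 P1=NH2 P2=-
Op 8: best P0=NH1 P1=NH2 P2=NH1
Op 9: best P0=NH1 P1=NH2 P2=NH1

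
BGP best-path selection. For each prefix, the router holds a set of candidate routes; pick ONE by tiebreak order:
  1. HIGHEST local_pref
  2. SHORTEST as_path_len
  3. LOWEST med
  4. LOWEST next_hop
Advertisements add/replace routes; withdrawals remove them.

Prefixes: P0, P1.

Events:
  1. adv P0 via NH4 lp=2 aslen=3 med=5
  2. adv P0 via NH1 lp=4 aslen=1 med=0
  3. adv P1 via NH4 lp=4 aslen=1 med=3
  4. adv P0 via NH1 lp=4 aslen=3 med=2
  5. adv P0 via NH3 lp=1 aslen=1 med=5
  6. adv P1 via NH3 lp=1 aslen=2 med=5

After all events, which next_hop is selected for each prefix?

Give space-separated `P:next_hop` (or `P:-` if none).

Answer: P0:NH1 P1:NH4

Derivation:
Op 1: best P0=NH4 P1=-
Op 2: best P0=NH1 P1=-
Op 3: best P0=NH1 P1=NH4
Op 4: best P0=NH1 P1=NH4
Op 5: best P0=NH1 P1=NH4
Op 6: best P0=NH1 P1=NH4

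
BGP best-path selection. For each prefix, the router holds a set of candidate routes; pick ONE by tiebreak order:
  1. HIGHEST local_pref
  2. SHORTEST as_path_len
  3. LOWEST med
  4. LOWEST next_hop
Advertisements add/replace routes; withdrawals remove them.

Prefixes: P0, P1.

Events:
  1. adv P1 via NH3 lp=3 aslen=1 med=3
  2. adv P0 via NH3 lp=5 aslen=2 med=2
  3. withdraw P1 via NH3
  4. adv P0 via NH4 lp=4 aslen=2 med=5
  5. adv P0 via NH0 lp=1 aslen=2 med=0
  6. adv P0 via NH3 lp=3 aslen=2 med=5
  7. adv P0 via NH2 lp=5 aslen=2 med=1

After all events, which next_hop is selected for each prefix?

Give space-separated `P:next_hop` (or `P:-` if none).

Answer: P0:NH2 P1:-

Derivation:
Op 1: best P0=- P1=NH3
Op 2: best P0=NH3 P1=NH3
Op 3: best P0=NH3 P1=-
Op 4: best P0=NH3 P1=-
Op 5: best P0=NH3 P1=-
Op 6: best P0=NH4 P1=-
Op 7: best P0=NH2 P1=-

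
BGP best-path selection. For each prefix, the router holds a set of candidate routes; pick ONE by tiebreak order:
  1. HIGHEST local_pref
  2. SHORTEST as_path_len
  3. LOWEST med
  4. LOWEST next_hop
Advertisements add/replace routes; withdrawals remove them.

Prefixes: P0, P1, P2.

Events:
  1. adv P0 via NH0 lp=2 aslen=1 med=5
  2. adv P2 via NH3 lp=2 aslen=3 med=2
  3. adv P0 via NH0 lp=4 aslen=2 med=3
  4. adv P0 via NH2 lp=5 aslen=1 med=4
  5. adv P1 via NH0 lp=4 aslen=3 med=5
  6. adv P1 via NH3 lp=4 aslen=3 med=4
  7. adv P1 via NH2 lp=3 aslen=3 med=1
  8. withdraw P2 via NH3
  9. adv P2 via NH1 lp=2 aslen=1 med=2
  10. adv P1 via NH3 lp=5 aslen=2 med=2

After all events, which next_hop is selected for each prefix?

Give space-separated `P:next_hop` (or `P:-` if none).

Op 1: best P0=NH0 P1=- P2=-
Op 2: best P0=NH0 P1=- P2=NH3
Op 3: best P0=NH0 P1=- P2=NH3
Op 4: best P0=NH2 P1=- P2=NH3
Op 5: best P0=NH2 P1=NH0 P2=NH3
Op 6: best P0=NH2 P1=NH3 P2=NH3
Op 7: best P0=NH2 P1=NH3 P2=NH3
Op 8: best P0=NH2 P1=NH3 P2=-
Op 9: best P0=NH2 P1=NH3 P2=NH1
Op 10: best P0=NH2 P1=NH3 P2=NH1

Answer: P0:NH2 P1:NH3 P2:NH1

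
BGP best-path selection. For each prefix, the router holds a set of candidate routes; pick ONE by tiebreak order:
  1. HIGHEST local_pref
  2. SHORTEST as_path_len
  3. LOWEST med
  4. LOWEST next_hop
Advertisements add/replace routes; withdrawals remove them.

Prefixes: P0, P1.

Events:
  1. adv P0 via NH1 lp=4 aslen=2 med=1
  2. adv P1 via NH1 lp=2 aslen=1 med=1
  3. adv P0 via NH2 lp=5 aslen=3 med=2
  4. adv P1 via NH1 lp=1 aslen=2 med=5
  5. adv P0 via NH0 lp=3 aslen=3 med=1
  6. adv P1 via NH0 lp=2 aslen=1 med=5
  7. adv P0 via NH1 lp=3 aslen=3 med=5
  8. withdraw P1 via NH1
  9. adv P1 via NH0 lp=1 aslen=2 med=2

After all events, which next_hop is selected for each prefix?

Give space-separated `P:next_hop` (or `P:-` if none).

Op 1: best P0=NH1 P1=-
Op 2: best P0=NH1 P1=NH1
Op 3: best P0=NH2 P1=NH1
Op 4: best P0=NH2 P1=NH1
Op 5: best P0=NH2 P1=NH1
Op 6: best P0=NH2 P1=NH0
Op 7: best P0=NH2 P1=NH0
Op 8: best P0=NH2 P1=NH0
Op 9: best P0=NH2 P1=NH0

Answer: P0:NH2 P1:NH0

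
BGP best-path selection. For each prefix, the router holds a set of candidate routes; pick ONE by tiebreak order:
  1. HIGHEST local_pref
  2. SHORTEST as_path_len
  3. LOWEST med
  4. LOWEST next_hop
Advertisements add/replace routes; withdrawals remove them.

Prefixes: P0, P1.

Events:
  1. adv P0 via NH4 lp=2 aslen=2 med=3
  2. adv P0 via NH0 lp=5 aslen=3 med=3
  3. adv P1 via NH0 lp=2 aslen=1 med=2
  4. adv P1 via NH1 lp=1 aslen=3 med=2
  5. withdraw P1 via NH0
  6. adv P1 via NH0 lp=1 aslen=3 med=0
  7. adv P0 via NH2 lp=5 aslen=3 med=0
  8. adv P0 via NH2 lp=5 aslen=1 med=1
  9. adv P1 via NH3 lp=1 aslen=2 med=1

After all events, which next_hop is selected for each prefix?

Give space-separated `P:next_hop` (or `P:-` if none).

Answer: P0:NH2 P1:NH3

Derivation:
Op 1: best P0=NH4 P1=-
Op 2: best P0=NH0 P1=-
Op 3: best P0=NH0 P1=NH0
Op 4: best P0=NH0 P1=NH0
Op 5: best P0=NH0 P1=NH1
Op 6: best P0=NH0 P1=NH0
Op 7: best P0=NH2 P1=NH0
Op 8: best P0=NH2 P1=NH0
Op 9: best P0=NH2 P1=NH3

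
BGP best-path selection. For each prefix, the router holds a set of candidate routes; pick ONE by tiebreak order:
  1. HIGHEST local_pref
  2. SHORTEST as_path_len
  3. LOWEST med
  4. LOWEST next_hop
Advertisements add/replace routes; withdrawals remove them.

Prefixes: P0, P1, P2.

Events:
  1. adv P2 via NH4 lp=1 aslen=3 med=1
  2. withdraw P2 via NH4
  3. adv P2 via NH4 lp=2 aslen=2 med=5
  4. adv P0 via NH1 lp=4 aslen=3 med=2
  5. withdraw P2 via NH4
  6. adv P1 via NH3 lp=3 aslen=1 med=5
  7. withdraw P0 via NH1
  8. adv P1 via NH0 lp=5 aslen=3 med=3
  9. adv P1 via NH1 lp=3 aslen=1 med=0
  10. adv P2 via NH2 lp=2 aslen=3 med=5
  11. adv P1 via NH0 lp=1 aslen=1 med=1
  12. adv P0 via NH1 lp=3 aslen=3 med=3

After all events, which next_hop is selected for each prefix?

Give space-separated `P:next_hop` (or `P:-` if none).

Op 1: best P0=- P1=- P2=NH4
Op 2: best P0=- P1=- P2=-
Op 3: best P0=- P1=- P2=NH4
Op 4: best P0=NH1 P1=- P2=NH4
Op 5: best P0=NH1 P1=- P2=-
Op 6: best P0=NH1 P1=NH3 P2=-
Op 7: best P0=- P1=NH3 P2=-
Op 8: best P0=- P1=NH0 P2=-
Op 9: best P0=- P1=NH0 P2=-
Op 10: best P0=- P1=NH0 P2=NH2
Op 11: best P0=- P1=NH1 P2=NH2
Op 12: best P0=NH1 P1=NH1 P2=NH2

Answer: P0:NH1 P1:NH1 P2:NH2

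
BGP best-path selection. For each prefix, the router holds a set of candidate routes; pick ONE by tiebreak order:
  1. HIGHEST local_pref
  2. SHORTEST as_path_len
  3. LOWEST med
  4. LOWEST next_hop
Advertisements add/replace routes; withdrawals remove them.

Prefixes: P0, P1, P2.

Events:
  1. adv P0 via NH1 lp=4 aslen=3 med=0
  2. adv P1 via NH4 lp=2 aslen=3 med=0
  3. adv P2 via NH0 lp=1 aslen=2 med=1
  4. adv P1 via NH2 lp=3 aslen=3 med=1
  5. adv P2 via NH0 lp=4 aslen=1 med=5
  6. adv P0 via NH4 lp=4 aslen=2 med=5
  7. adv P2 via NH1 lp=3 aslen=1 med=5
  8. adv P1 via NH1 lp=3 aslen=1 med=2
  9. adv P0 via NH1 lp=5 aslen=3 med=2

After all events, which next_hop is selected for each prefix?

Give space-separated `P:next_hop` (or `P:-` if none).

Op 1: best P0=NH1 P1=- P2=-
Op 2: best P0=NH1 P1=NH4 P2=-
Op 3: best P0=NH1 P1=NH4 P2=NH0
Op 4: best P0=NH1 P1=NH2 P2=NH0
Op 5: best P0=NH1 P1=NH2 P2=NH0
Op 6: best P0=NH4 P1=NH2 P2=NH0
Op 7: best P0=NH4 P1=NH2 P2=NH0
Op 8: best P0=NH4 P1=NH1 P2=NH0
Op 9: best P0=NH1 P1=NH1 P2=NH0

Answer: P0:NH1 P1:NH1 P2:NH0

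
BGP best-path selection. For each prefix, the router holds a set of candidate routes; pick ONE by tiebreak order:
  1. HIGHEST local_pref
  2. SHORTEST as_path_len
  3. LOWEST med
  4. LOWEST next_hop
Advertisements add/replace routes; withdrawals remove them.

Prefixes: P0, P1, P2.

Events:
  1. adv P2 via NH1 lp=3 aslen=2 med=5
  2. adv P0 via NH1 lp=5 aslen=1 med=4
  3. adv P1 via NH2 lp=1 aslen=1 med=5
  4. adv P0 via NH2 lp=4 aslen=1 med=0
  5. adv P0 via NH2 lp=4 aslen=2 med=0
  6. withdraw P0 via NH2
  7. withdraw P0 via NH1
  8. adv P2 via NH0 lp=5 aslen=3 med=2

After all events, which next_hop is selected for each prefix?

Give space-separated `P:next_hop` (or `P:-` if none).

Answer: P0:- P1:NH2 P2:NH0

Derivation:
Op 1: best P0=- P1=- P2=NH1
Op 2: best P0=NH1 P1=- P2=NH1
Op 3: best P0=NH1 P1=NH2 P2=NH1
Op 4: best P0=NH1 P1=NH2 P2=NH1
Op 5: best P0=NH1 P1=NH2 P2=NH1
Op 6: best P0=NH1 P1=NH2 P2=NH1
Op 7: best P0=- P1=NH2 P2=NH1
Op 8: best P0=- P1=NH2 P2=NH0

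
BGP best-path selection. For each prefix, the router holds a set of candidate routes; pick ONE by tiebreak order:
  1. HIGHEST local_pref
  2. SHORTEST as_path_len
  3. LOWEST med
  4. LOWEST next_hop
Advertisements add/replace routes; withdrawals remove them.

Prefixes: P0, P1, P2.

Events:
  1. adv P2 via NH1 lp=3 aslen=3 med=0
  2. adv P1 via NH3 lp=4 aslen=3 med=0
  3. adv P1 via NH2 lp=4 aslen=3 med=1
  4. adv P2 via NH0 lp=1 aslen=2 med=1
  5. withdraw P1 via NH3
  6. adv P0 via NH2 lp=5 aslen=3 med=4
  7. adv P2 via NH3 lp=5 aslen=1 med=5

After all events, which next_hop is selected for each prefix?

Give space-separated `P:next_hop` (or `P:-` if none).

Op 1: best P0=- P1=- P2=NH1
Op 2: best P0=- P1=NH3 P2=NH1
Op 3: best P0=- P1=NH3 P2=NH1
Op 4: best P0=- P1=NH3 P2=NH1
Op 5: best P0=- P1=NH2 P2=NH1
Op 6: best P0=NH2 P1=NH2 P2=NH1
Op 7: best P0=NH2 P1=NH2 P2=NH3

Answer: P0:NH2 P1:NH2 P2:NH3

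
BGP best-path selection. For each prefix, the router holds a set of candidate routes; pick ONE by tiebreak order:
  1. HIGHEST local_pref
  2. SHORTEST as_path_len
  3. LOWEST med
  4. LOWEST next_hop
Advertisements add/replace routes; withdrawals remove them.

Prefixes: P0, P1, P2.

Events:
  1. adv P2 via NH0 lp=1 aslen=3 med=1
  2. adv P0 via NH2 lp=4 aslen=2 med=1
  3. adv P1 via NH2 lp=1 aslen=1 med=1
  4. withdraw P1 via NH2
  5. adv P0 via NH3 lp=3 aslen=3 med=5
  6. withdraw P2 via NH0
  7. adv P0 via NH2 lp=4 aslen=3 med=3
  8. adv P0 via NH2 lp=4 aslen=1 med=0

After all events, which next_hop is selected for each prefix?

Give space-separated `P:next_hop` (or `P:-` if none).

Op 1: best P0=- P1=- P2=NH0
Op 2: best P0=NH2 P1=- P2=NH0
Op 3: best P0=NH2 P1=NH2 P2=NH0
Op 4: best P0=NH2 P1=- P2=NH0
Op 5: best P0=NH2 P1=- P2=NH0
Op 6: best P0=NH2 P1=- P2=-
Op 7: best P0=NH2 P1=- P2=-
Op 8: best P0=NH2 P1=- P2=-

Answer: P0:NH2 P1:- P2:-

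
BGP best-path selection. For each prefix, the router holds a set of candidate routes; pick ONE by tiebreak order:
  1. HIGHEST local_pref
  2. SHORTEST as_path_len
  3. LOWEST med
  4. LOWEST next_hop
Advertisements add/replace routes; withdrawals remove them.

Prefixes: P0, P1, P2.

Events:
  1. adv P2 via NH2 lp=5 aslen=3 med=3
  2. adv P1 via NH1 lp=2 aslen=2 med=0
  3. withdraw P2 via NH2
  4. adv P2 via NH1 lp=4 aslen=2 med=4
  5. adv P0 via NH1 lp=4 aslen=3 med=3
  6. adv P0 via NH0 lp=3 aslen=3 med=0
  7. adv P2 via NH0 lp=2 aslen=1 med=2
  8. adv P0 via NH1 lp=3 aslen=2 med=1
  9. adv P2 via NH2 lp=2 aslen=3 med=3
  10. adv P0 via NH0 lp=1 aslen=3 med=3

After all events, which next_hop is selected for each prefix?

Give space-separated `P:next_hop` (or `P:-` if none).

Answer: P0:NH1 P1:NH1 P2:NH1

Derivation:
Op 1: best P0=- P1=- P2=NH2
Op 2: best P0=- P1=NH1 P2=NH2
Op 3: best P0=- P1=NH1 P2=-
Op 4: best P0=- P1=NH1 P2=NH1
Op 5: best P0=NH1 P1=NH1 P2=NH1
Op 6: best P0=NH1 P1=NH1 P2=NH1
Op 7: best P0=NH1 P1=NH1 P2=NH1
Op 8: best P0=NH1 P1=NH1 P2=NH1
Op 9: best P0=NH1 P1=NH1 P2=NH1
Op 10: best P0=NH1 P1=NH1 P2=NH1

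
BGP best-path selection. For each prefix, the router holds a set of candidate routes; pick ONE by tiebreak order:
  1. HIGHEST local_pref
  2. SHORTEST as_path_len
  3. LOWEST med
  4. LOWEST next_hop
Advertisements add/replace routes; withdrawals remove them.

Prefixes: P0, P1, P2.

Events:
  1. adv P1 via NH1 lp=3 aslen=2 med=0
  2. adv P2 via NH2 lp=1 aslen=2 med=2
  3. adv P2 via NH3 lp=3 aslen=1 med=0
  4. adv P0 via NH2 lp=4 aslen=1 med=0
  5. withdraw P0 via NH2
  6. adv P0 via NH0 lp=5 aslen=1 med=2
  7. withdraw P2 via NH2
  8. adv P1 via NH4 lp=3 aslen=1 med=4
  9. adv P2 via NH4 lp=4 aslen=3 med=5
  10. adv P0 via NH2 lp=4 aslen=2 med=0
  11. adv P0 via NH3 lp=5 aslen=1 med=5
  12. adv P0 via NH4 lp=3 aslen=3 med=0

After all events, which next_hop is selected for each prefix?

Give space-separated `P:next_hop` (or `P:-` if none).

Op 1: best P0=- P1=NH1 P2=-
Op 2: best P0=- P1=NH1 P2=NH2
Op 3: best P0=- P1=NH1 P2=NH3
Op 4: best P0=NH2 P1=NH1 P2=NH3
Op 5: best P0=- P1=NH1 P2=NH3
Op 6: best P0=NH0 P1=NH1 P2=NH3
Op 7: best P0=NH0 P1=NH1 P2=NH3
Op 8: best P0=NH0 P1=NH4 P2=NH3
Op 9: best P0=NH0 P1=NH4 P2=NH4
Op 10: best P0=NH0 P1=NH4 P2=NH4
Op 11: best P0=NH0 P1=NH4 P2=NH4
Op 12: best P0=NH0 P1=NH4 P2=NH4

Answer: P0:NH0 P1:NH4 P2:NH4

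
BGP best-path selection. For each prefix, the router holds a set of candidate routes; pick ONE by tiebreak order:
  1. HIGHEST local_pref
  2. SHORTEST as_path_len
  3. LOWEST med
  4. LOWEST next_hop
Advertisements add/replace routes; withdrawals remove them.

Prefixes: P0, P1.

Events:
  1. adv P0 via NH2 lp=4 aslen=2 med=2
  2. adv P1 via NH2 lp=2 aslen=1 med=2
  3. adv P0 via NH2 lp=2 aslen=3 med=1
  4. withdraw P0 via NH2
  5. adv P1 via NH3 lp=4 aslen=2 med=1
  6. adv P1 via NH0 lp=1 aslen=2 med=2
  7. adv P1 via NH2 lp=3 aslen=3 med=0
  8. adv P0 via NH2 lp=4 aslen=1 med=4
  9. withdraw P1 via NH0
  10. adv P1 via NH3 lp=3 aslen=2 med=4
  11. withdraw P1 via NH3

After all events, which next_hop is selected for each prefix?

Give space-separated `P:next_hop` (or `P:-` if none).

Answer: P0:NH2 P1:NH2

Derivation:
Op 1: best P0=NH2 P1=-
Op 2: best P0=NH2 P1=NH2
Op 3: best P0=NH2 P1=NH2
Op 4: best P0=- P1=NH2
Op 5: best P0=- P1=NH3
Op 6: best P0=- P1=NH3
Op 7: best P0=- P1=NH3
Op 8: best P0=NH2 P1=NH3
Op 9: best P0=NH2 P1=NH3
Op 10: best P0=NH2 P1=NH3
Op 11: best P0=NH2 P1=NH2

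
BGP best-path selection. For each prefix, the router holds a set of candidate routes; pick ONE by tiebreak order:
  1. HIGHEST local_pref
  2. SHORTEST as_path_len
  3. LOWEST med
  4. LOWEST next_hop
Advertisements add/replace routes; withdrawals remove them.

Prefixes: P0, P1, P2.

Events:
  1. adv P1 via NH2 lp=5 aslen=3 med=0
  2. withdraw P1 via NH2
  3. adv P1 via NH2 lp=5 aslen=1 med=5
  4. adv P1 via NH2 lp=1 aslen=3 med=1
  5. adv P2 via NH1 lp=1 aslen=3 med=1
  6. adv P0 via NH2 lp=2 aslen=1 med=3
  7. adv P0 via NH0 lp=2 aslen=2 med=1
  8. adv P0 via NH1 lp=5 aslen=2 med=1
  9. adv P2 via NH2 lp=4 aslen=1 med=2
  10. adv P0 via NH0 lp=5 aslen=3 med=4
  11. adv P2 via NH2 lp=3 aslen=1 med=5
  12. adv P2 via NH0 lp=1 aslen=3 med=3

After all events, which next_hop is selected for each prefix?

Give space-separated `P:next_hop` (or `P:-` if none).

Answer: P0:NH1 P1:NH2 P2:NH2

Derivation:
Op 1: best P0=- P1=NH2 P2=-
Op 2: best P0=- P1=- P2=-
Op 3: best P0=- P1=NH2 P2=-
Op 4: best P0=- P1=NH2 P2=-
Op 5: best P0=- P1=NH2 P2=NH1
Op 6: best P0=NH2 P1=NH2 P2=NH1
Op 7: best P0=NH2 P1=NH2 P2=NH1
Op 8: best P0=NH1 P1=NH2 P2=NH1
Op 9: best P0=NH1 P1=NH2 P2=NH2
Op 10: best P0=NH1 P1=NH2 P2=NH2
Op 11: best P0=NH1 P1=NH2 P2=NH2
Op 12: best P0=NH1 P1=NH2 P2=NH2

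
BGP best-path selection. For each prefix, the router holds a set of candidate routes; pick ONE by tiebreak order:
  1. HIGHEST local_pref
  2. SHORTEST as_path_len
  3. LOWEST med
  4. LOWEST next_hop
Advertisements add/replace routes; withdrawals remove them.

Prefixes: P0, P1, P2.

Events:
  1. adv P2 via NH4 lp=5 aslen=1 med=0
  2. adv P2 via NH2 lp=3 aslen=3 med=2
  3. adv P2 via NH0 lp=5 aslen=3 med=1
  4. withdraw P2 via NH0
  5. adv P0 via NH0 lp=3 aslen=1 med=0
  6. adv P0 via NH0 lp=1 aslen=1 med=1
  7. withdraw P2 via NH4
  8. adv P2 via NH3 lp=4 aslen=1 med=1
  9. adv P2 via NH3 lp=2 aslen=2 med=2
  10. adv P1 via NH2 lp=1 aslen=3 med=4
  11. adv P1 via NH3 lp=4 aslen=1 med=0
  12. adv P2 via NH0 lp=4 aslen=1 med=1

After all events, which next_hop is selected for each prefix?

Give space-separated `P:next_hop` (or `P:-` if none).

Answer: P0:NH0 P1:NH3 P2:NH0

Derivation:
Op 1: best P0=- P1=- P2=NH4
Op 2: best P0=- P1=- P2=NH4
Op 3: best P0=- P1=- P2=NH4
Op 4: best P0=- P1=- P2=NH4
Op 5: best P0=NH0 P1=- P2=NH4
Op 6: best P0=NH0 P1=- P2=NH4
Op 7: best P0=NH0 P1=- P2=NH2
Op 8: best P0=NH0 P1=- P2=NH3
Op 9: best P0=NH0 P1=- P2=NH2
Op 10: best P0=NH0 P1=NH2 P2=NH2
Op 11: best P0=NH0 P1=NH3 P2=NH2
Op 12: best P0=NH0 P1=NH3 P2=NH0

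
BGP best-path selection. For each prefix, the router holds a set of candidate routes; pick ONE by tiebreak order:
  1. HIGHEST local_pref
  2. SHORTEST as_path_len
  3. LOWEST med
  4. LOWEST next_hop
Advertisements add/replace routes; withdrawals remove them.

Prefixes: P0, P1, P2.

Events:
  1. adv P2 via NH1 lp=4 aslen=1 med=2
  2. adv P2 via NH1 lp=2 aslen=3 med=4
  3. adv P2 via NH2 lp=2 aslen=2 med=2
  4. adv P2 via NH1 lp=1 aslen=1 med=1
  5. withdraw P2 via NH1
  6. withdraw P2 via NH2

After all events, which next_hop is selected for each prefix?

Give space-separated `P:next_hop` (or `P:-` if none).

Op 1: best P0=- P1=- P2=NH1
Op 2: best P0=- P1=- P2=NH1
Op 3: best P0=- P1=- P2=NH2
Op 4: best P0=- P1=- P2=NH2
Op 5: best P0=- P1=- P2=NH2
Op 6: best P0=- P1=- P2=-

Answer: P0:- P1:- P2:-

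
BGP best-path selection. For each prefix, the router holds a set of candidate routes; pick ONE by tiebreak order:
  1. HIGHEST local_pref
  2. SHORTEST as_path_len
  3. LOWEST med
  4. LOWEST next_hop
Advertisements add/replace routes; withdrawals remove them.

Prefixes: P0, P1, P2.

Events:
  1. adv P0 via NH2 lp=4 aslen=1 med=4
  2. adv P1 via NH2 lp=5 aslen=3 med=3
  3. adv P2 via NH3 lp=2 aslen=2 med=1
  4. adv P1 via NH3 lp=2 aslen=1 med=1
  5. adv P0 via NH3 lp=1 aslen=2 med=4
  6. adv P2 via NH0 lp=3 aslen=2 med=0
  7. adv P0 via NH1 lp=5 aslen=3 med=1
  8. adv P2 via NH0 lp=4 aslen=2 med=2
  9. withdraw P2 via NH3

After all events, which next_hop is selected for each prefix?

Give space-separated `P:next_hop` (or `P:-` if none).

Answer: P0:NH1 P1:NH2 P2:NH0

Derivation:
Op 1: best P0=NH2 P1=- P2=-
Op 2: best P0=NH2 P1=NH2 P2=-
Op 3: best P0=NH2 P1=NH2 P2=NH3
Op 4: best P0=NH2 P1=NH2 P2=NH3
Op 5: best P0=NH2 P1=NH2 P2=NH3
Op 6: best P0=NH2 P1=NH2 P2=NH0
Op 7: best P0=NH1 P1=NH2 P2=NH0
Op 8: best P0=NH1 P1=NH2 P2=NH0
Op 9: best P0=NH1 P1=NH2 P2=NH0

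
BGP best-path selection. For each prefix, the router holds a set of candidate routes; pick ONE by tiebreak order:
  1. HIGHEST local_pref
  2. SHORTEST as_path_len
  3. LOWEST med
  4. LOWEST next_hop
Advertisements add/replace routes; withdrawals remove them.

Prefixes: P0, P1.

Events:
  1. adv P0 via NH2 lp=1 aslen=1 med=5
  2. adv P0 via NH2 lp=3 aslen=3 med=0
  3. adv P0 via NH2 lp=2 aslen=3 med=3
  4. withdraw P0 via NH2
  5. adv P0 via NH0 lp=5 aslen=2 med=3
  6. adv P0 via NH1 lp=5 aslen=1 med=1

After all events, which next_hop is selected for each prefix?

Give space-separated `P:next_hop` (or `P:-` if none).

Answer: P0:NH1 P1:-

Derivation:
Op 1: best P0=NH2 P1=-
Op 2: best P0=NH2 P1=-
Op 3: best P0=NH2 P1=-
Op 4: best P0=- P1=-
Op 5: best P0=NH0 P1=-
Op 6: best P0=NH1 P1=-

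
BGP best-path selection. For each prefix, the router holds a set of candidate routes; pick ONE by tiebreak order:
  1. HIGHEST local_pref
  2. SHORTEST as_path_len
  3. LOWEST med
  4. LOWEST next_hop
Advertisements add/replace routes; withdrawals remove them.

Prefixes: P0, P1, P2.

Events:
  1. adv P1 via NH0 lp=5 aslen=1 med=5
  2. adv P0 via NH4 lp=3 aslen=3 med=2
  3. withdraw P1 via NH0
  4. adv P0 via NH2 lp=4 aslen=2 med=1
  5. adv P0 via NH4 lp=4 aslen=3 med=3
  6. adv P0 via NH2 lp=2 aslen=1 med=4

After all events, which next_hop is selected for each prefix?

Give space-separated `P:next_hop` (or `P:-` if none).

Answer: P0:NH4 P1:- P2:-

Derivation:
Op 1: best P0=- P1=NH0 P2=-
Op 2: best P0=NH4 P1=NH0 P2=-
Op 3: best P0=NH4 P1=- P2=-
Op 4: best P0=NH2 P1=- P2=-
Op 5: best P0=NH2 P1=- P2=-
Op 6: best P0=NH4 P1=- P2=-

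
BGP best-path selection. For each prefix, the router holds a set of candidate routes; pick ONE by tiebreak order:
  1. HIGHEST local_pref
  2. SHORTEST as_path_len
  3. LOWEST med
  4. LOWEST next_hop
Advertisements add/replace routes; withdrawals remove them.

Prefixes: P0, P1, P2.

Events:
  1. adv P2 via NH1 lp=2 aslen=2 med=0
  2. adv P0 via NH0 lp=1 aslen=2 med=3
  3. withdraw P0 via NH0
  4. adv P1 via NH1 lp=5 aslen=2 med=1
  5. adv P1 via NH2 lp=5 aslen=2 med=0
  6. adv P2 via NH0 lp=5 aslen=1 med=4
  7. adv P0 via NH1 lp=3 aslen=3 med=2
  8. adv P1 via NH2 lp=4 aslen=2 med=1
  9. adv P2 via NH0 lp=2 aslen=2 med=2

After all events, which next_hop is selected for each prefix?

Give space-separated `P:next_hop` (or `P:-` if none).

Op 1: best P0=- P1=- P2=NH1
Op 2: best P0=NH0 P1=- P2=NH1
Op 3: best P0=- P1=- P2=NH1
Op 4: best P0=- P1=NH1 P2=NH1
Op 5: best P0=- P1=NH2 P2=NH1
Op 6: best P0=- P1=NH2 P2=NH0
Op 7: best P0=NH1 P1=NH2 P2=NH0
Op 8: best P0=NH1 P1=NH1 P2=NH0
Op 9: best P0=NH1 P1=NH1 P2=NH1

Answer: P0:NH1 P1:NH1 P2:NH1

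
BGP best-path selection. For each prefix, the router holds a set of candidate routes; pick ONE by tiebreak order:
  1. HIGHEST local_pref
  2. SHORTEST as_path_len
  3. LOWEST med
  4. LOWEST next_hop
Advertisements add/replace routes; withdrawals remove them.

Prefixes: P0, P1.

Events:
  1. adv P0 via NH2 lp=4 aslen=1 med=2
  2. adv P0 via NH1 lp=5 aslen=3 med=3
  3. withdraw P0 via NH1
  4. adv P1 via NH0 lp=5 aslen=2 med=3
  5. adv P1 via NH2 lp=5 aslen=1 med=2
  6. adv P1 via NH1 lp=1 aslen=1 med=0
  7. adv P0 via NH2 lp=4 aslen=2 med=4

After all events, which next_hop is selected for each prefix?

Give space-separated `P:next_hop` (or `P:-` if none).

Op 1: best P0=NH2 P1=-
Op 2: best P0=NH1 P1=-
Op 3: best P0=NH2 P1=-
Op 4: best P0=NH2 P1=NH0
Op 5: best P0=NH2 P1=NH2
Op 6: best P0=NH2 P1=NH2
Op 7: best P0=NH2 P1=NH2

Answer: P0:NH2 P1:NH2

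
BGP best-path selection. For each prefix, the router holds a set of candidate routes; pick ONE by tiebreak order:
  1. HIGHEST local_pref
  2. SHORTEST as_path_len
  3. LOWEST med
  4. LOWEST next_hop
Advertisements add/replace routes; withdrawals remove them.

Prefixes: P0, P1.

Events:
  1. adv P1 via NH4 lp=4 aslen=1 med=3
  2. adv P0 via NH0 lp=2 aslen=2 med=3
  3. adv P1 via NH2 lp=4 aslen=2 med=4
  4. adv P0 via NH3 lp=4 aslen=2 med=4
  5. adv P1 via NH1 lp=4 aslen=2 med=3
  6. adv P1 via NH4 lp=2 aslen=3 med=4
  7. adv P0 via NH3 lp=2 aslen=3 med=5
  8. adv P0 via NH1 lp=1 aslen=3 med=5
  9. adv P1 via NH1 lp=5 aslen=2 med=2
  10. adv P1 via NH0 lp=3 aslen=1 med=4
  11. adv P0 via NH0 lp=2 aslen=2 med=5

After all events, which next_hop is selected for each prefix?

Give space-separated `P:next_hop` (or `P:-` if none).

Op 1: best P0=- P1=NH4
Op 2: best P0=NH0 P1=NH4
Op 3: best P0=NH0 P1=NH4
Op 4: best P0=NH3 P1=NH4
Op 5: best P0=NH3 P1=NH4
Op 6: best P0=NH3 P1=NH1
Op 7: best P0=NH0 P1=NH1
Op 8: best P0=NH0 P1=NH1
Op 9: best P0=NH0 P1=NH1
Op 10: best P0=NH0 P1=NH1
Op 11: best P0=NH0 P1=NH1

Answer: P0:NH0 P1:NH1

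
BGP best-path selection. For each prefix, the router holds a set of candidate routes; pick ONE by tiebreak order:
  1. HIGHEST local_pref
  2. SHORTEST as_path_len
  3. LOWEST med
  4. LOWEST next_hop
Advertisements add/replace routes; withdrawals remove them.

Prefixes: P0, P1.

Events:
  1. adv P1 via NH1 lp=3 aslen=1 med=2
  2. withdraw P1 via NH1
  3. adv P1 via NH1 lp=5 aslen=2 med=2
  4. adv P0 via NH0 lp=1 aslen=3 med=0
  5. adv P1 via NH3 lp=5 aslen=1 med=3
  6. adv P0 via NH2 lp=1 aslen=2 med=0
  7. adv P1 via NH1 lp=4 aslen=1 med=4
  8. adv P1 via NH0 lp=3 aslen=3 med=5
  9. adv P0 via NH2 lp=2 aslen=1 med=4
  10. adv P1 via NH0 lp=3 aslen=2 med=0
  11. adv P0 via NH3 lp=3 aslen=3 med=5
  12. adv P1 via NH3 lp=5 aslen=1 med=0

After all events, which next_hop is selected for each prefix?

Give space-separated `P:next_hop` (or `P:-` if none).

Op 1: best P0=- P1=NH1
Op 2: best P0=- P1=-
Op 3: best P0=- P1=NH1
Op 4: best P0=NH0 P1=NH1
Op 5: best P0=NH0 P1=NH3
Op 6: best P0=NH2 P1=NH3
Op 7: best P0=NH2 P1=NH3
Op 8: best P0=NH2 P1=NH3
Op 9: best P0=NH2 P1=NH3
Op 10: best P0=NH2 P1=NH3
Op 11: best P0=NH3 P1=NH3
Op 12: best P0=NH3 P1=NH3

Answer: P0:NH3 P1:NH3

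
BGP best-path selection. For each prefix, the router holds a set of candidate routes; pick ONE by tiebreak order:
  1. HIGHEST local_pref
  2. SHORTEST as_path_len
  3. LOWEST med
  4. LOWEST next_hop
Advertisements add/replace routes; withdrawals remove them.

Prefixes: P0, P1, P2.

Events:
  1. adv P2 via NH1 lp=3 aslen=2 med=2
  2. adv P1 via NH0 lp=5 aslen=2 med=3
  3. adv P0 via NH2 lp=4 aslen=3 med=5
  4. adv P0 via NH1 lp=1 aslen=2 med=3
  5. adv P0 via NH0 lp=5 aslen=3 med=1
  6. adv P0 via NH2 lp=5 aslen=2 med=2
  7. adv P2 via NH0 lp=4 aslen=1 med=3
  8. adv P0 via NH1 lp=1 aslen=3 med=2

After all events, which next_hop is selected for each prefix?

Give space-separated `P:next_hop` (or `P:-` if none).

Op 1: best P0=- P1=- P2=NH1
Op 2: best P0=- P1=NH0 P2=NH1
Op 3: best P0=NH2 P1=NH0 P2=NH1
Op 4: best P0=NH2 P1=NH0 P2=NH1
Op 5: best P0=NH0 P1=NH0 P2=NH1
Op 6: best P0=NH2 P1=NH0 P2=NH1
Op 7: best P0=NH2 P1=NH0 P2=NH0
Op 8: best P0=NH2 P1=NH0 P2=NH0

Answer: P0:NH2 P1:NH0 P2:NH0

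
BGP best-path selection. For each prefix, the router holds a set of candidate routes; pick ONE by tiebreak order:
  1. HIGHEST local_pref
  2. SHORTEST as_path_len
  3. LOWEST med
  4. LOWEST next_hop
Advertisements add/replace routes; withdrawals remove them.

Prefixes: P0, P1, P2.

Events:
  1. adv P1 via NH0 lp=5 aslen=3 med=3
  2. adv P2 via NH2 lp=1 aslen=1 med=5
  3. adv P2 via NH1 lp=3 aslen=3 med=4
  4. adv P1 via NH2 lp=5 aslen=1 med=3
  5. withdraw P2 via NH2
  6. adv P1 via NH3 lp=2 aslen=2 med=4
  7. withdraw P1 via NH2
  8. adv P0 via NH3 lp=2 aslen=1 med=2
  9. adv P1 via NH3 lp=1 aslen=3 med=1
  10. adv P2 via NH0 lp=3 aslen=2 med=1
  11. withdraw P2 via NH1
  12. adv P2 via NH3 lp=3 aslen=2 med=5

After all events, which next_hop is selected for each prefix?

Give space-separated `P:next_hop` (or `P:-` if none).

Op 1: best P0=- P1=NH0 P2=-
Op 2: best P0=- P1=NH0 P2=NH2
Op 3: best P0=- P1=NH0 P2=NH1
Op 4: best P0=- P1=NH2 P2=NH1
Op 5: best P0=- P1=NH2 P2=NH1
Op 6: best P0=- P1=NH2 P2=NH1
Op 7: best P0=- P1=NH0 P2=NH1
Op 8: best P0=NH3 P1=NH0 P2=NH1
Op 9: best P0=NH3 P1=NH0 P2=NH1
Op 10: best P0=NH3 P1=NH0 P2=NH0
Op 11: best P0=NH3 P1=NH0 P2=NH0
Op 12: best P0=NH3 P1=NH0 P2=NH0

Answer: P0:NH3 P1:NH0 P2:NH0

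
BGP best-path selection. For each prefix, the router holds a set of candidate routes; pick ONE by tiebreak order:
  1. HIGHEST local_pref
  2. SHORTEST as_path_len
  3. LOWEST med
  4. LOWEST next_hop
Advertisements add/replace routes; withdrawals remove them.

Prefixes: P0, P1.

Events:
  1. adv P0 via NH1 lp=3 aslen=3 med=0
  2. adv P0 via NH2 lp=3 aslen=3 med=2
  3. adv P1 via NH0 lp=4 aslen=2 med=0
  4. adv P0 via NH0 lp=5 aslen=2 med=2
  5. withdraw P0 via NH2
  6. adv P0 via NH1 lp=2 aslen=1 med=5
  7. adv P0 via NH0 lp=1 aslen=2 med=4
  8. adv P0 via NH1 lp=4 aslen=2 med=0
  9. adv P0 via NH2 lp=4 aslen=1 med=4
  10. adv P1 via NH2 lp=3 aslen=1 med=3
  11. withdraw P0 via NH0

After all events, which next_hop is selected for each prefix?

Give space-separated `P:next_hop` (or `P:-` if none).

Op 1: best P0=NH1 P1=-
Op 2: best P0=NH1 P1=-
Op 3: best P0=NH1 P1=NH0
Op 4: best P0=NH0 P1=NH0
Op 5: best P0=NH0 P1=NH0
Op 6: best P0=NH0 P1=NH0
Op 7: best P0=NH1 P1=NH0
Op 8: best P0=NH1 P1=NH0
Op 9: best P0=NH2 P1=NH0
Op 10: best P0=NH2 P1=NH0
Op 11: best P0=NH2 P1=NH0

Answer: P0:NH2 P1:NH0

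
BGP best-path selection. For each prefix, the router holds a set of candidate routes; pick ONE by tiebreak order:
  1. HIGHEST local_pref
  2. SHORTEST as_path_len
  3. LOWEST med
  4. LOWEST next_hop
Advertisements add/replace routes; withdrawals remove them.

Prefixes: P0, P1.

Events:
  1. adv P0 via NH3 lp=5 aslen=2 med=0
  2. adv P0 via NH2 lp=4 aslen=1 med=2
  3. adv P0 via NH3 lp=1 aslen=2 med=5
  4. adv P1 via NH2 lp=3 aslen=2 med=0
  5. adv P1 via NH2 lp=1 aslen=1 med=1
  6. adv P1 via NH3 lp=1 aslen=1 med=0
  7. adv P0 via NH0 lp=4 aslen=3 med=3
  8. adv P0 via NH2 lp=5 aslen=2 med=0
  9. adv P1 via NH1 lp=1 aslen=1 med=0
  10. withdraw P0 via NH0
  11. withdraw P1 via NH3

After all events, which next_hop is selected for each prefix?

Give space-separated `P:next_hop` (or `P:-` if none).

Op 1: best P0=NH3 P1=-
Op 2: best P0=NH3 P1=-
Op 3: best P0=NH2 P1=-
Op 4: best P0=NH2 P1=NH2
Op 5: best P0=NH2 P1=NH2
Op 6: best P0=NH2 P1=NH3
Op 7: best P0=NH2 P1=NH3
Op 8: best P0=NH2 P1=NH3
Op 9: best P0=NH2 P1=NH1
Op 10: best P0=NH2 P1=NH1
Op 11: best P0=NH2 P1=NH1

Answer: P0:NH2 P1:NH1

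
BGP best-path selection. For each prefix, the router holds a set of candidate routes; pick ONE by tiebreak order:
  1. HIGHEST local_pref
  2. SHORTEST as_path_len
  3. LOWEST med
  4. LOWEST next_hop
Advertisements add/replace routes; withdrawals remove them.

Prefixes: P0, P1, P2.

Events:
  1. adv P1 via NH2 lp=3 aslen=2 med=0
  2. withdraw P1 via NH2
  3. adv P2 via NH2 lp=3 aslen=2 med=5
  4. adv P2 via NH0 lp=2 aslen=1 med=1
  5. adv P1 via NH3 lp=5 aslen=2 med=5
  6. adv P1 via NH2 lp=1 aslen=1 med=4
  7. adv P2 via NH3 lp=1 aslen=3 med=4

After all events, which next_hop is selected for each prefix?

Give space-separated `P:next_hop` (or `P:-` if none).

Answer: P0:- P1:NH3 P2:NH2

Derivation:
Op 1: best P0=- P1=NH2 P2=-
Op 2: best P0=- P1=- P2=-
Op 3: best P0=- P1=- P2=NH2
Op 4: best P0=- P1=- P2=NH2
Op 5: best P0=- P1=NH3 P2=NH2
Op 6: best P0=- P1=NH3 P2=NH2
Op 7: best P0=- P1=NH3 P2=NH2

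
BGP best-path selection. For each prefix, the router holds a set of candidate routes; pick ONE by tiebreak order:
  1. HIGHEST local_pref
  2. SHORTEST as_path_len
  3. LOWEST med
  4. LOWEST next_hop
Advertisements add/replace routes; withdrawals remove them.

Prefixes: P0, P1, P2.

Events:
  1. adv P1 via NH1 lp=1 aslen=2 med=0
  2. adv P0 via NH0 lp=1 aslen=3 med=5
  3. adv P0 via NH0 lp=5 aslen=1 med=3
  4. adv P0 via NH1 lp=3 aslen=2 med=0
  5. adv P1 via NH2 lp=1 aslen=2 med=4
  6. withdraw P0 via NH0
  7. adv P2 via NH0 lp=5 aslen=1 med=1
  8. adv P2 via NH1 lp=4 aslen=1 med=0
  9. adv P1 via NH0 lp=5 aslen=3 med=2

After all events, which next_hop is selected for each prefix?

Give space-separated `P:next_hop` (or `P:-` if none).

Op 1: best P0=- P1=NH1 P2=-
Op 2: best P0=NH0 P1=NH1 P2=-
Op 3: best P0=NH0 P1=NH1 P2=-
Op 4: best P0=NH0 P1=NH1 P2=-
Op 5: best P0=NH0 P1=NH1 P2=-
Op 6: best P0=NH1 P1=NH1 P2=-
Op 7: best P0=NH1 P1=NH1 P2=NH0
Op 8: best P0=NH1 P1=NH1 P2=NH0
Op 9: best P0=NH1 P1=NH0 P2=NH0

Answer: P0:NH1 P1:NH0 P2:NH0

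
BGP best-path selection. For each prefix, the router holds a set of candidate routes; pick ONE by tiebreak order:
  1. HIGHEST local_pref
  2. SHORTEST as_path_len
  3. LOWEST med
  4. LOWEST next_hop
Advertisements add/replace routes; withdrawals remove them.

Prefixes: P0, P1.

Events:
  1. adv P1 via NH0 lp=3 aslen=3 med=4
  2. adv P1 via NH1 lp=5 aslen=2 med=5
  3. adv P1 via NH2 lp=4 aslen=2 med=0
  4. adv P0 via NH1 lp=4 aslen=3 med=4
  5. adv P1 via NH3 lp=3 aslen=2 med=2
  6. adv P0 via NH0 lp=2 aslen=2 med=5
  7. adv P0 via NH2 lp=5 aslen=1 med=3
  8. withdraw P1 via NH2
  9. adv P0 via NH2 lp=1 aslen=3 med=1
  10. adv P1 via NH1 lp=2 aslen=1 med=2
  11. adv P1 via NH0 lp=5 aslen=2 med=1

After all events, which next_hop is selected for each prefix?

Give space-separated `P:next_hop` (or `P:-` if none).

Op 1: best P0=- P1=NH0
Op 2: best P0=- P1=NH1
Op 3: best P0=- P1=NH1
Op 4: best P0=NH1 P1=NH1
Op 5: best P0=NH1 P1=NH1
Op 6: best P0=NH1 P1=NH1
Op 7: best P0=NH2 P1=NH1
Op 8: best P0=NH2 P1=NH1
Op 9: best P0=NH1 P1=NH1
Op 10: best P0=NH1 P1=NH3
Op 11: best P0=NH1 P1=NH0

Answer: P0:NH1 P1:NH0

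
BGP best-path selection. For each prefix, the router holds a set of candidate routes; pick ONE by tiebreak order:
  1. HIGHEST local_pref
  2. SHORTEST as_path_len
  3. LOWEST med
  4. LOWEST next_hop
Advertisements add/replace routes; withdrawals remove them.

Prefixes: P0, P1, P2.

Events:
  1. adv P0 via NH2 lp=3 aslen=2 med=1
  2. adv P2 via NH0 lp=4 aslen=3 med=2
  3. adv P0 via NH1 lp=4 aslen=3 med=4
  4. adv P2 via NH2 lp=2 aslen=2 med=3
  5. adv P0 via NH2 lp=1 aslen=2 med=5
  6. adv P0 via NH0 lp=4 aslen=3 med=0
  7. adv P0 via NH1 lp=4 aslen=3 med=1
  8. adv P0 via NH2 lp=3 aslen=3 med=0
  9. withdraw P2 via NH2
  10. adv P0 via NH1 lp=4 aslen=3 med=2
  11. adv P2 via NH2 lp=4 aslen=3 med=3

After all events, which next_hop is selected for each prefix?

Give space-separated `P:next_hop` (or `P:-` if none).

Op 1: best P0=NH2 P1=- P2=-
Op 2: best P0=NH2 P1=- P2=NH0
Op 3: best P0=NH1 P1=- P2=NH0
Op 4: best P0=NH1 P1=- P2=NH0
Op 5: best P0=NH1 P1=- P2=NH0
Op 6: best P0=NH0 P1=- P2=NH0
Op 7: best P0=NH0 P1=- P2=NH0
Op 8: best P0=NH0 P1=- P2=NH0
Op 9: best P0=NH0 P1=- P2=NH0
Op 10: best P0=NH0 P1=- P2=NH0
Op 11: best P0=NH0 P1=- P2=NH0

Answer: P0:NH0 P1:- P2:NH0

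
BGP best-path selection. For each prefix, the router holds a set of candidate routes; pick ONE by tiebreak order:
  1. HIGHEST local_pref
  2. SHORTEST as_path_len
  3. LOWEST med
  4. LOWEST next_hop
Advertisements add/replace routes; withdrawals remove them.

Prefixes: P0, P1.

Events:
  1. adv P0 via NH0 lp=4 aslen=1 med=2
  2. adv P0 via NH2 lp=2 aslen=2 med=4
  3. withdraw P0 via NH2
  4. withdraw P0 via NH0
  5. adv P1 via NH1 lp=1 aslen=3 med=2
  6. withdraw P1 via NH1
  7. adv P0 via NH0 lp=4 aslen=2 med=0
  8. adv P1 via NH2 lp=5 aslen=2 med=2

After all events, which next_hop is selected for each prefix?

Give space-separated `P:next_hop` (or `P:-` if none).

Answer: P0:NH0 P1:NH2

Derivation:
Op 1: best P0=NH0 P1=-
Op 2: best P0=NH0 P1=-
Op 3: best P0=NH0 P1=-
Op 4: best P0=- P1=-
Op 5: best P0=- P1=NH1
Op 6: best P0=- P1=-
Op 7: best P0=NH0 P1=-
Op 8: best P0=NH0 P1=NH2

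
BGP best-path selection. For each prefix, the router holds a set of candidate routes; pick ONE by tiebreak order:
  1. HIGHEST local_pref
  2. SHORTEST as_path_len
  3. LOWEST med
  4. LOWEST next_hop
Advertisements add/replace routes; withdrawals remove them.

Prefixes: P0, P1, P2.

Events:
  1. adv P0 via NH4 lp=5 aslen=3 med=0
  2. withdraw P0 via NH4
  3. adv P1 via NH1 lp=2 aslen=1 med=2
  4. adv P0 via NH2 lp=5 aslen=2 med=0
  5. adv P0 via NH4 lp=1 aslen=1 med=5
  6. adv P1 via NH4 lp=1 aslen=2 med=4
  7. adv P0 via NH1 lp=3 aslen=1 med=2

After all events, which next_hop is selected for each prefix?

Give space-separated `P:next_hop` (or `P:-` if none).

Op 1: best P0=NH4 P1=- P2=-
Op 2: best P0=- P1=- P2=-
Op 3: best P0=- P1=NH1 P2=-
Op 4: best P0=NH2 P1=NH1 P2=-
Op 5: best P0=NH2 P1=NH1 P2=-
Op 6: best P0=NH2 P1=NH1 P2=-
Op 7: best P0=NH2 P1=NH1 P2=-

Answer: P0:NH2 P1:NH1 P2:-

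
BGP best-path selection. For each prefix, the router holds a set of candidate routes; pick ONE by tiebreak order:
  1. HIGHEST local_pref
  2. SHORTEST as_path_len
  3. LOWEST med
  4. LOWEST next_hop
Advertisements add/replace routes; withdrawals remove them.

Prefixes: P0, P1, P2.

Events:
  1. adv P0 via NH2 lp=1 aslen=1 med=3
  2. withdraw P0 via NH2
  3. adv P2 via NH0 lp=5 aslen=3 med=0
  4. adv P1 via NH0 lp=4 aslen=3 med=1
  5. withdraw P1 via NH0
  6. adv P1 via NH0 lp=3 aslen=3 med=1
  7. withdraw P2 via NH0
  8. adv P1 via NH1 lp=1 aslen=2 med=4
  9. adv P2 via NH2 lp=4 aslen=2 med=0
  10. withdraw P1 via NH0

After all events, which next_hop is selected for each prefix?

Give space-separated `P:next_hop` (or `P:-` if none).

Answer: P0:- P1:NH1 P2:NH2

Derivation:
Op 1: best P0=NH2 P1=- P2=-
Op 2: best P0=- P1=- P2=-
Op 3: best P0=- P1=- P2=NH0
Op 4: best P0=- P1=NH0 P2=NH0
Op 5: best P0=- P1=- P2=NH0
Op 6: best P0=- P1=NH0 P2=NH0
Op 7: best P0=- P1=NH0 P2=-
Op 8: best P0=- P1=NH0 P2=-
Op 9: best P0=- P1=NH0 P2=NH2
Op 10: best P0=- P1=NH1 P2=NH2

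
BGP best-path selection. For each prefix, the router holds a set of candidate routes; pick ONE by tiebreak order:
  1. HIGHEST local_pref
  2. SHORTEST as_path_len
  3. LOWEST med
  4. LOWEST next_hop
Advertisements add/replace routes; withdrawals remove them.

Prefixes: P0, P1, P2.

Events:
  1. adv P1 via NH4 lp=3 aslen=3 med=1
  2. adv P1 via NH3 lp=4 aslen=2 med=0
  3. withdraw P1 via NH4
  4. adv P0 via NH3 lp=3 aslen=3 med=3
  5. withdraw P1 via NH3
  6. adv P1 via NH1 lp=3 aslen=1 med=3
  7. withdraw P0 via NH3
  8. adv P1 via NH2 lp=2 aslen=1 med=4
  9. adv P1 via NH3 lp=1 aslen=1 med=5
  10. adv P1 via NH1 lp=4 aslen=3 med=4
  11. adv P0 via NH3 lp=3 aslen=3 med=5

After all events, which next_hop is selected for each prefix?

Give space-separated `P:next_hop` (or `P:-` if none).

Op 1: best P0=- P1=NH4 P2=-
Op 2: best P0=- P1=NH3 P2=-
Op 3: best P0=- P1=NH3 P2=-
Op 4: best P0=NH3 P1=NH3 P2=-
Op 5: best P0=NH3 P1=- P2=-
Op 6: best P0=NH3 P1=NH1 P2=-
Op 7: best P0=- P1=NH1 P2=-
Op 8: best P0=- P1=NH1 P2=-
Op 9: best P0=- P1=NH1 P2=-
Op 10: best P0=- P1=NH1 P2=-
Op 11: best P0=NH3 P1=NH1 P2=-

Answer: P0:NH3 P1:NH1 P2:-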